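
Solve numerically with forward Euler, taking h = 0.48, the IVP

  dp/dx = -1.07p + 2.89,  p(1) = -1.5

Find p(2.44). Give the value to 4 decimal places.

Euler: p_{n+1} = p_n + h·f(x_n, p_n).
x=1.000000, p=-1.500000: f=4.495000 → p ← -1.500000 + 0.48·4.495000 = 0.657600
x=1.480000, p=0.657600: f=2.186368 → p ← 0.657600 + 0.48·2.186368 = 1.707057
x=1.960000, p=1.707057: f=1.063449 → p ← 1.707057 + 0.48·1.063449 = 2.217512
p(2.44) ≈ 2.2175

2.2175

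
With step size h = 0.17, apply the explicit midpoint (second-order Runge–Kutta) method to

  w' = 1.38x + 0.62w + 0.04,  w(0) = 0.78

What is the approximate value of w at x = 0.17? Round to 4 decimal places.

Midpoint: k1 = f(x_n, w_n); k2 = f(x_n + h/2, w_n + (h/2)·k1); w_{n+1} = w_n + h·k2.
x=0.000000, w=0.780000:
  k1 = f(0.000000, 0.780000) = 0.523600
  k2 = f(0.085000, 0.824506) = 0.668494
  w ← 0.780000 + 0.17·0.668494 = 0.893644
w(0.17) ≈ 0.8936

0.8936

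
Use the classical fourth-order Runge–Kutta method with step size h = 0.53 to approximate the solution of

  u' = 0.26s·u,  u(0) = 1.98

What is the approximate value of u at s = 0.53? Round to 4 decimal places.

2.0536

RK4: k1 = f(s_n, u_n); k2 = f(s_n + h/2, u_n + (h/2)·k1); k3 = f(s_n + h/2, u_n + (h/2)·k2); k4 = f(s_n + h, u_n + h·k3); u_{n+1} = u_n + (h/6)·(k1 + 2k2 + 2k3 + k4).
s=0.000000, u=1.980000:
  k1 = f(0.000000, 1.980000) = 0.000000
  k2 = f(0.265000, 1.980000) = 0.136422
  k3 = f(0.265000, 2.016152) = 0.138913
  k4 = f(0.530000, 2.053624) = 0.282989
  u ← 1.980000 + (0.53/6)·(k1 + 2k2 + 2k3 + k4) = 2.053640
u(0.53) ≈ 2.0536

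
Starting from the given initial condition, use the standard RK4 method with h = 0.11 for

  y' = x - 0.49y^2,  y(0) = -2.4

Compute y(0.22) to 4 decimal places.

-3.2073

RK4: k1 = f(x_n, y_n); k2 = f(x_n + h/2, y_n + (h/2)·k1); k3 = f(x_n + h/2, y_n + (h/2)·k2); k4 = f(x_n + h, y_n + h·k3); y_{n+1} = y_n + (h/6)·(k1 + 2k2 + 2k3 + k4).
x=0.000000, y=-2.400000:
  k1 = f(0.000000, -2.400000) = -2.822400
  k2 = f(0.055000, -2.555232) = -3.144313
  k3 = f(0.055000, -2.572937) = -3.188803
  k4 = f(0.110000, -2.750768) = -3.597696
  y ← -2.400000 + (0.11/6)·(k1 + 2k2 + 2k3 + k4) = -2.749916
x=0.110000, y=-2.749916:
  k1 = f(0.110000, -2.749916) = -3.595399
  k2 = f(0.165000, -2.947663) = -4.092471
  k3 = f(0.165000, -2.975002) = -4.171812
  k4 = f(0.220000, -3.208815) = -4.825283
  y ← -2.749916 + (0.11/6)·(k1 + 2k2 + 2k3 + k4) = -3.207319
y(0.22) ≈ -3.2073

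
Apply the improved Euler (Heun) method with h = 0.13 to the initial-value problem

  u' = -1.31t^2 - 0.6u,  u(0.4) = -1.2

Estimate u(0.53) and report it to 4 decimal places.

Heun: k1 = f(t_n, u_n); k2 = f(t_n + h, u_n + h·k1); u_{n+1} = u_n + (h/2)·(k1 + k2).
t=0.400000, u=-1.200000:
  k1 = f(0.400000, -1.200000) = 0.510400
  k2 = f(0.530000, -1.133648) = 0.312210
  u ← -1.200000 + (0.13/2)·(0.510400 + 0.312210) = -1.146530
u(0.53) ≈ -1.1465

-1.1465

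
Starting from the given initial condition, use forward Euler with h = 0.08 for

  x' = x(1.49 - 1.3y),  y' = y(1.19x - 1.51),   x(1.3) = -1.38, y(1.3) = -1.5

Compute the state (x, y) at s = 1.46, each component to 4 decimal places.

Euler on (x,y): x_{n+1} = x_n + h·x', y_{n+1} = y_n + h·y'.
1.300000: (-1.380000, -1.500000); f=(-4.747200, 4.728300) → (-1.759776, -1.121736)
1.380000: (-1.759776, -1.121736); f=(-5.188272, 4.042886) → (-2.174838, -0.798305)
(x(1.46), y(1.46)) ≈ (-2.1748, -0.7983)

-2.1748, -0.7983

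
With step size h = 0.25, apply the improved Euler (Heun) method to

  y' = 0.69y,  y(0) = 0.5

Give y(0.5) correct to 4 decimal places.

Heun: k1 = f(s_n, y_n); k2 = f(s_n + h, y_n + h·k1); y_{n+1} = y_n + (h/2)·(k1 + k2).
s=0.000000, y=0.500000:
  k1 = f(0.000000, 0.500000) = 0.345000
  k2 = f(0.250000, 0.586250) = 0.404512
  y ← 0.500000 + (0.25/2)·(0.345000 + 0.404512) = 0.593689
s=0.250000, y=0.593689:
  k1 = f(0.250000, 0.593689) = 0.409645
  k2 = f(0.500000, 0.696100) = 0.480309
  y ← 0.593689 + (0.25/2)·(0.409645 + 0.480309) = 0.704933
y(0.5) ≈ 0.7049

0.7049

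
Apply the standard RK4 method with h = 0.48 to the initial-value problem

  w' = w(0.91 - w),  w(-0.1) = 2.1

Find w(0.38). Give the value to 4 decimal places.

1.4336

RK4: k1 = f(t_n, w_n); k2 = f(t_n + h/2, w_n + (h/2)·k1); k3 = f(t_n + h/2, w_n + (h/2)·k2); k4 = f(t_n + h, w_n + h·k3); w_{n+1} = w_n + (h/6)·(k1 + 2k2 + 2k3 + k4).
t=-0.100000, w=2.100000:
  k1 = f(-0.100000, 2.100000) = -2.499000
  k2 = f(0.140000, 1.500240) = -0.885502
  k3 = f(0.140000, 1.887480) = -1.844973
  k4 = f(0.380000, 1.214413) = -0.369683
  w ← 2.100000 + (0.48/6)·(k1 + 2k2 + 2k3 + k4) = 1.433629
w(0.38) ≈ 1.4336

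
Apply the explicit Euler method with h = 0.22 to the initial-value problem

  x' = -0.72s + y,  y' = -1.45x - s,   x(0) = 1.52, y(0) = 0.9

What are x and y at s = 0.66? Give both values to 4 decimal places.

Euler on (x,y): x_{n+1} = x_n + h·x', y_{n+1} = y_n + h·y'.
0.000000: (1.520000, 0.900000); f=(0.900000, -2.204000) → (1.718000, 0.415120)
0.220000: (1.718000, 0.415120); f=(0.256720, -2.711100) → (1.774478, -0.181322)
0.440000: (1.774478, -0.181322); f=(-0.498122, -3.012994) → (1.664892, -0.844181)
(x(0.66), y(0.66)) ≈ (1.6649, -0.8442)

1.6649, -0.8442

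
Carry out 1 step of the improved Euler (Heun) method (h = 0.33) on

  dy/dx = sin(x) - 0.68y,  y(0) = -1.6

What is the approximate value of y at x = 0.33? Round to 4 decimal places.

-1.2278

Heun: k1 = f(x_n, y_n); k2 = f(x_n + h, y_n + h·k1); y_{n+1} = y_n + (h/2)·(k1 + k2).
x=0.000000, y=-1.600000:
  k1 = f(0.000000, -1.600000) = 1.088000
  k2 = f(0.330000, -1.240960) = 1.167896
  y ← -1.600000 + (0.33/2)·(1.088000 + 1.167896) = -1.227777
y(0.33) ≈ -1.2278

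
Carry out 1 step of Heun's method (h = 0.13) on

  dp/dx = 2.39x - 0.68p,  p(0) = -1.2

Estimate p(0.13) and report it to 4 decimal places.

-1.0784

Heun: k1 = f(x_n, p_n); k2 = f(x_n + h, p_n + h·k1); p_{n+1} = p_n + (h/2)·(k1 + k2).
x=0.000000, p=-1.200000:
  k1 = f(0.000000, -1.200000) = 0.816000
  k2 = f(0.130000, -1.093920) = 1.054566
  p ← -1.200000 + (0.13/2)·(0.816000 + 1.054566) = -1.078413
p(0.13) ≈ -1.0784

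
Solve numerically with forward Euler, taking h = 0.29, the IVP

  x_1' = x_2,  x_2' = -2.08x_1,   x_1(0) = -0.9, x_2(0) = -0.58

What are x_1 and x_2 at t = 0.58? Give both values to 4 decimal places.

Euler on (x_1,x_2): x_1_{n+1} = x_1_n + h·x_1', x_2_{n+1} = x_2_n + h·x_2'.
0.000000: (-0.900000, -0.580000); f=(-0.580000, 1.872000) → (-1.068200, -0.037120)
0.290000: (-1.068200, -0.037120); f=(-0.037120, 2.221856) → (-1.078965, 0.607218)
(x_1(0.58), x_2(0.58)) ≈ (-1.0790, 0.6072)

-1.0790, 0.6072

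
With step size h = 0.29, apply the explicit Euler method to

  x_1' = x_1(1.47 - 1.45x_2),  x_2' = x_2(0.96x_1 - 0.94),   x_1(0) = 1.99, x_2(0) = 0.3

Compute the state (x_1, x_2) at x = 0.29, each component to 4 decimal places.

2.5873, 0.3844

Euler on (x_1,x_2): x_1_{n+1} = x_1_n + h·x_1', x_2_{n+1} = x_2_n + h·x_2'.
0.000000: (1.990000, 0.300000); f=(2.059650, 0.291120) → (2.587299, 0.384425)
(x_1(0.29), x_2(0.29)) ≈ (2.5873, 0.3844)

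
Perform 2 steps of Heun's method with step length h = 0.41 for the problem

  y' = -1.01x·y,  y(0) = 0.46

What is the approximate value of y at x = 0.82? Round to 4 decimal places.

0.3259

Heun: k1 = f(x_n, y_n); k2 = f(x_n + h, y_n + h·k1); y_{n+1} = y_n + (h/2)·(k1 + k2).
x=0.000000, y=0.460000:
  k1 = f(0.000000, 0.460000) = 0.000000
  k2 = f(0.410000, 0.460000) = -0.190486
  y ← 0.460000 + (0.41/2)·(0.000000 + (-0.190486)) = 0.420950
x=0.410000, y=0.420950:
  k1 = f(0.410000, 0.420950) = -0.174316
  k2 = f(0.820000, 0.349481) = -0.289440
  y ← 0.420950 + (0.41/2)·(-0.174316 + (-0.289440)) = 0.325880
y(0.82) ≈ 0.3259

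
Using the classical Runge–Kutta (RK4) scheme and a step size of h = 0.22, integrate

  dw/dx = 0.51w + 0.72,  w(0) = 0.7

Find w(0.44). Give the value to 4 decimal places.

RK4: k1 = f(x_n, w_n); k2 = f(x_n + h/2, w_n + (h/2)·k1); k3 = f(x_n + h/2, w_n + (h/2)·k2); k4 = f(x_n + h, w_n + h·k3); w_{n+1} = w_n + (h/6)·(k1 + 2k2 + 2k3 + k4).
x=0.000000, w=0.700000:
  k1 = f(0.000000, 0.700000) = 1.077000
  k2 = f(0.110000, 0.818470) = 1.137420
  k3 = f(0.110000, 0.825116) = 1.140809
  k4 = f(0.220000, 0.950978) = 1.204999
  w ← 0.700000 + (0.22/6)·(k1 + 2k2 + 2k3 + k4) = 0.950743
x=0.220000, w=0.950743:
  k1 = f(0.220000, 0.950743) = 1.204879
  k2 = f(0.330000, 1.083280) = 1.272473
  k3 = f(0.330000, 1.090715) = 1.276265
  k4 = f(0.440000, 1.231522) = 1.348076
  w ← 0.950743 + (0.22/6)·(k1 + 2k2 + 2k3 + k4) = 1.231259
w(0.44) ≈ 1.2313

1.2313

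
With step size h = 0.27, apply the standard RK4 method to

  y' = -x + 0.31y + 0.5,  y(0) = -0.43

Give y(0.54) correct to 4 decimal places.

-0.3687

RK4: k1 = f(x_n, y_n); k2 = f(x_n + h/2, y_n + (h/2)·k1); k3 = f(x_n + h/2, y_n + (h/2)·k2); k4 = f(x_n + h, y_n + h·k3); y_{n+1} = y_n + (h/6)·(k1 + 2k2 + 2k3 + k4).
x=0.000000, y=-0.430000:
  k1 = f(0.000000, -0.430000) = 0.366700
  k2 = f(0.135000, -0.380495) = 0.247046
  k3 = f(0.135000, -0.396649) = 0.242039
  k4 = f(0.270000, -0.364649) = 0.116959
  y ← -0.430000 + (0.27/6)·(k1 + 2k2 + 2k3 + k4) = -0.364218
x=0.270000, y=-0.364218:
  k1 = f(0.270000, -0.364218) = 0.117093
  k2 = f(0.405000, -0.348410) = -0.013007
  k3 = f(0.405000, -0.365974) = -0.018452
  k4 = f(0.540000, -0.369200) = -0.154452
  y ← -0.364218 + (0.27/6)·(k1 + 2k2 + 2k3 + k4) = -0.368730
y(0.54) ≈ -0.3687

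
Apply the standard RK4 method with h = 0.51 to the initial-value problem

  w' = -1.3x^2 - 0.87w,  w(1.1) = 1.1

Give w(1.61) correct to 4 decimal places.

RK4: k1 = f(x_n, w_n); k2 = f(x_n + h/2, w_n + (h/2)·k1); k3 = f(x_n + h/2, w_n + (h/2)·k2); k4 = f(x_n + h, w_n + h·k3); w_{n+1} = w_n + (h/6)·(k1 + 2k2 + 2k3 + k4).
x=1.100000, w=1.100000:
  k1 = f(1.100000, 1.100000) = -2.530000
  k2 = f(1.355000, 0.454850) = -2.782552
  k3 = f(1.355000, 0.390449) = -2.726523
  k4 = f(1.610000, -0.290527) = -3.116972
  w ← 1.100000 + (0.51/6)·(k1 + 2k2 + 2k3 + k4) = -0.316535
w(1.61) ≈ -0.3165

-0.3165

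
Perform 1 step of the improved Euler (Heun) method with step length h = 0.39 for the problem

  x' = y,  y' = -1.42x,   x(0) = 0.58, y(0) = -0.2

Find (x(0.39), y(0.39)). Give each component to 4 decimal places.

0.4394, -0.4996

Heun on (x,y): k1 = f(t_n, state_n); k2 = f(t_n + h, state_n + h·k1); state_{n+1} = state_n + (h/2)·(k1 + k2).
0.000000: (0.580000, -0.200000)
  k1 = (-0.200000, -0.823600)
  predictor → (0.502000, -0.521204)
  k2 = (-0.521204, -0.712840)
  → (0.439365, -0.499606)
(x(0.39), y(0.39)) ≈ (0.4394, -0.4996)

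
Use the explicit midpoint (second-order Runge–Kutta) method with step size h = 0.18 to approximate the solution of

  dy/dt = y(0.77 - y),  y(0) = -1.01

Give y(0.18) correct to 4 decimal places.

Midpoint: k1 = f(t_n, y_n); k2 = f(t_n + h/2, y_n + (h/2)·k1); y_{n+1} = y_n + h·k2.
t=0.000000, y=-1.010000:
  k1 = f(0.000000, -1.010000) = -1.797800
  k2 = f(0.090000, -1.171802) = -2.275407
  y ← -1.010000 + 0.18·(-2.275407) = -1.419573
y(0.18) ≈ -1.4196

-1.4196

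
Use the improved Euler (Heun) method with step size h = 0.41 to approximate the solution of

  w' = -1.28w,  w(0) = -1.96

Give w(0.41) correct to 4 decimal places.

-1.2013

Heun: k1 = f(x_n, w_n); k2 = f(x_n + h, w_n + h·k1); w_{n+1} = w_n + (h/2)·(k1 + k2).
x=0.000000, w=-1.960000:
  k1 = f(0.000000, -1.960000) = 2.508800
  k2 = f(0.410000, -0.931392) = 1.192182
  w ← -1.960000 + (0.41/2)·(2.508800 + 1.192182) = -1.201299
w(0.41) ≈ -1.2013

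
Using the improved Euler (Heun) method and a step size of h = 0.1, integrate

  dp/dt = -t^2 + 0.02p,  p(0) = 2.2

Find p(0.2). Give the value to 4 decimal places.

2.2058

Heun: k1 = f(t_n, p_n); k2 = f(t_n + h, p_n + h·k1); p_{n+1} = p_n + (h/2)·(k1 + k2).
t=0.000000, p=2.200000:
  k1 = f(0.000000, 2.200000) = 0.044000
  k2 = f(0.100000, 2.204400) = 0.034088
  p ← 2.200000 + (0.1/2)·(0.044000 + 0.034088) = 2.203904
t=0.100000, p=2.203904:
  k1 = f(0.100000, 2.203904) = 0.034078
  k2 = f(0.200000, 2.207312) = 0.004146
  p ← 2.203904 + (0.1/2)·(0.034078 + 0.004146) = 2.205816
p(0.2) ≈ 2.2058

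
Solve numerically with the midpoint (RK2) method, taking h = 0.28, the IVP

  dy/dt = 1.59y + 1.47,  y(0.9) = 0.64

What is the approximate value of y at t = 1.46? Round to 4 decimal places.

Midpoint: k1 = f(t_n, y_n); k2 = f(t_n + h/2, y_n + (h/2)·k1); y_{n+1} = y_n + h·k2.
t=0.900000, y=0.640000:
  k1 = f(0.900000, 0.640000) = 2.487600
  k2 = f(1.040000, 0.988264) = 3.041340
  y ← 0.640000 + 0.28·3.041340 = 1.491575
t=1.180000, y=1.491575:
  k1 = f(1.180000, 1.491575) = 3.841604
  k2 = f(1.320000, 2.029400) = 4.696746
  y ← 1.491575 + 0.28·4.696746 = 2.806664
y(1.46) ≈ 2.8067

2.8067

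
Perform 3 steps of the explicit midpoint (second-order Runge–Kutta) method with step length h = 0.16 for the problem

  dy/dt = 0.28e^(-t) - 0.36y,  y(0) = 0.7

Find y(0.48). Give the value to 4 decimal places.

Midpoint: k1 = f(t_n, y_n); k2 = f(t_n + h/2, y_n + (h/2)·k1); y_{n+1} = y_n + h·k2.
t=0.000000, y=0.700000:
  k1 = f(0.000000, 0.700000) = 0.028000
  k2 = f(0.080000, 0.702240) = 0.005666
  y ← 0.700000 + 0.16·0.005666 = 0.700907
t=0.160000, y=0.700907:
  k1 = f(0.160000, 0.700907) = -0.013726
  k2 = f(0.240000, 0.699808) = -0.031675
  y ← 0.700907 + 0.16·(-0.031675) = 0.695839
t=0.320000, y=0.695839:
  k1 = f(0.320000, 0.695839) = -0.047180
  k2 = f(0.400000, 0.692064) = -0.061453
  y ← 0.695839 + 0.16·(-0.061453) = 0.686006
y(0.48) ≈ 0.6860

0.6860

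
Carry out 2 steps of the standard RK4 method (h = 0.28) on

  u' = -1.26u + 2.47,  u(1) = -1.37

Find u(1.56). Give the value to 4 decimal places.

0.3156

RK4: k1 = f(t_n, u_n); k2 = f(t_n + h/2, u_n + (h/2)·k1); k3 = f(t_n + h/2, u_n + (h/2)·k2); k4 = f(t_n + h, u_n + h·k3); u_{n+1} = u_n + (h/6)·(k1 + 2k2 + 2k3 + k4).
t=1.000000, u=-1.370000:
  k1 = f(1.000000, -1.370000) = 4.196200
  k2 = f(1.140000, -0.782532) = 3.455990
  k3 = f(1.140000, -0.886161) = 3.586563
  k4 = f(1.280000, -0.365762) = 2.930860
  u ← -1.370000 + (0.28/6)·(k1 + 2k2 + 2k3 + k4) = -0.380099
t=1.280000, u=-0.380099:
  k1 = f(1.280000, -0.380099) = 2.948925
  k2 = f(1.420000, 0.032751) = 2.428734
  k3 = f(1.420000, -0.040076) = 2.520496
  k4 = f(1.560000, 0.325640) = 2.059694
  u ← -0.380099 + (0.28/6)·(k1 + 2k2 + 2k3 + k4) = 0.315565
u(1.56) ≈ 0.3156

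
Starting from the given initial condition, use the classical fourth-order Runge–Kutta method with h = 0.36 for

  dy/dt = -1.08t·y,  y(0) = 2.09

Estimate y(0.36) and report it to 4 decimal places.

1.9487

RK4: k1 = f(t_n, y_n); k2 = f(t_n + h/2, y_n + (h/2)·k1); k3 = f(t_n + h/2, y_n + (h/2)·k2); k4 = f(t_n + h, y_n + h·k3); y_{n+1} = y_n + (h/6)·(k1 + 2k2 + 2k3 + k4).
t=0.000000, y=2.090000:
  k1 = f(0.000000, 2.090000) = 0.000000
  k2 = f(0.180000, 2.090000) = -0.406296
  k3 = f(0.180000, 2.016867) = -0.392079
  k4 = f(0.360000, 1.948852) = -0.757714
  y ← 2.090000 + (0.36/6)·(k1 + 2k2 + 2k3 + k4) = 1.948732
y(0.36) ≈ 1.9487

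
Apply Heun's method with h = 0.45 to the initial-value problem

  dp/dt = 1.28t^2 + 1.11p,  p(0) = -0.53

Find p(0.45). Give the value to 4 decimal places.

-0.8025

Heun: k1 = f(t_n, p_n); k2 = f(t_n + h, p_n + h·k1); p_{n+1} = p_n + (h/2)·(k1 + k2).
t=0.000000, p=-0.530000:
  k1 = f(0.000000, -0.530000) = -0.588300
  k2 = f(0.450000, -0.794735) = -0.622956
  p ← -0.530000 + (0.45/2)·(-0.588300 + (-0.622956)) = -0.802533
p(0.45) ≈ -0.8025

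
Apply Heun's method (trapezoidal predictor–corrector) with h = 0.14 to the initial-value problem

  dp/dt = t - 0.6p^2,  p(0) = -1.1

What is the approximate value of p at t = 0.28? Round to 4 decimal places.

-1.3043

Heun: k1 = f(t_n, p_n); k2 = f(t_n + h, p_n + h·k1); p_{n+1} = p_n + (h/2)·(k1 + k2).
t=0.000000, p=-1.100000:
  k1 = f(0.000000, -1.100000) = -0.726000
  k2 = f(0.140000, -1.201640) = -0.726363
  p ← -1.100000 + (0.14/2)·(-0.726000 + (-0.726363)) = -1.201665
t=0.140000, p=-1.201665:
  k1 = f(0.140000, -1.201665) = -0.726400
  k2 = f(0.280000, -1.303361) = -0.739251
  p ← -1.201665 + (0.14/2)·(-0.726400 + (-0.739251)) = -1.304261
p(0.28) ≈ -1.3043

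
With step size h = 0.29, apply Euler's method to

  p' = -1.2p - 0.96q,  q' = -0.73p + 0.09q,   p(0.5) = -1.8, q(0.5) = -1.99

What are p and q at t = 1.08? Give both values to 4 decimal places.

0.0584, -1.5731

Euler on (p,q): p_{n+1} = p_n + h·p', q_{n+1} = q_n + h·q'.
0.500000: (-1.800000, -1.990000); f=(4.070400, 1.134900) → (-0.619584, -1.660879)
0.790000: (-0.619584, -1.660879); f=(2.337945, 0.302817) → (0.058420, -1.573062)
(p(1.08), q(1.08)) ≈ (0.0584, -1.5731)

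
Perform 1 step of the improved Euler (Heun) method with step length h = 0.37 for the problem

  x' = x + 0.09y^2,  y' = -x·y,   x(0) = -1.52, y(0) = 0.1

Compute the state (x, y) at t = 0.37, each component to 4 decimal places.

-2.1858, 0.1883

Heun on (x,y): k1 = f(t_n, state_n); k2 = f(t_n + h, state_n + h·k1); state_{n+1} = state_n + (h/2)·(k1 + k2).
0.000000: (-1.520000, 0.100000)
  k1 = (-1.519100, 0.152000)
  predictor → (-2.082067, 0.156240)
  k2 = (-2.079870, 0.325302)
  → (-2.185809, 0.188301)
(x(0.37), y(0.37)) ≈ (-2.1858, 0.1883)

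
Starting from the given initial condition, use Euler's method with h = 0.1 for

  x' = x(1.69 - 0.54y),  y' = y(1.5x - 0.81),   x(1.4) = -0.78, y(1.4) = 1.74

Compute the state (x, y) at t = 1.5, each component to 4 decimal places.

Euler on (x,y): x_{n+1} = x_n + h·x', y_{n+1} = y_n + h·y'.
1.400000: (-0.780000, 1.740000); f=(-0.585312, -3.445200) → (-0.838531, 1.395480)
(x(1.5), y(1.5)) ≈ (-0.8385, 1.3955)

-0.8385, 1.3955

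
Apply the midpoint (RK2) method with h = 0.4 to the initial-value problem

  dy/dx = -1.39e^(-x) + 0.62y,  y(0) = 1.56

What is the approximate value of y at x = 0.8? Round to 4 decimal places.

1.5293

Midpoint: k1 = f(x_n, y_n); k2 = f(x_n + h/2, y_n + (h/2)·k1); y_{n+1} = y_n + h·k2.
x=0.000000, y=1.560000:
  k1 = f(0.000000, 1.560000) = -0.422800
  k2 = f(0.200000, 1.475440) = -0.223263
  y ← 1.560000 + 0.4·(-0.223263) = 1.470695
x=0.400000, y=1.470695:
  k1 = f(0.400000, 1.470695) = -0.019914
  k2 = f(0.600000, 1.466712) = 0.146513
  y ← 1.470695 + 0.4·0.146513 = 1.529300
y(0.8) ≈ 1.5293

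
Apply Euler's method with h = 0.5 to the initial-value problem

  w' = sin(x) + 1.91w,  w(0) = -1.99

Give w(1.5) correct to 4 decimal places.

Euler: w_{n+1} = w_n + h·f(x_n, w_n).
x=0.000000, w=-1.990000: f=-3.800900 → w ← -1.990000 + 0.5·(-3.800900) = -3.890450
x=0.500000, w=-3.890450: f=-6.951334 → w ← -3.890450 + 0.5·(-6.951334) = -7.366117
x=1.000000, w=-7.366117: f=-13.227812 → w ← -7.366117 + 0.5·(-13.227812) = -13.980023
w(1.5) ≈ -13.9800

-13.9800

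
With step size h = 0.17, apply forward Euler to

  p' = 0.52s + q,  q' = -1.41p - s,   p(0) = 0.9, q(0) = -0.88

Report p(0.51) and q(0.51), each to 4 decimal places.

Euler on (p,q): p_{n+1} = p_n + h·p', q_{n+1} = q_n + h·q'.
0.000000: (0.900000, -0.880000); f=(-0.880000, -1.269000) → (0.750400, -1.095730)
0.170000: (0.750400, -1.095730); f=(-1.007330, -1.228064) → (0.579154, -1.304501)
0.340000: (0.579154, -1.304501); f=(-1.127701, -1.156607) → (0.387445, -1.501124)
(p(0.51), q(0.51)) ≈ (0.3874, -1.5011)

0.3874, -1.5011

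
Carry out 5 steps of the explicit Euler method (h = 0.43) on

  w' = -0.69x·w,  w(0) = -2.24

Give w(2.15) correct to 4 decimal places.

-0.4400

Euler: w_{n+1} = w_n + h·f(x_n, w_n).
x=0.000000, w=-2.240000: f=0.000000 → w ← -2.240000 + 0.43·0.000000 = -2.240000
x=0.430000, w=-2.240000: f=0.664608 → w ← -2.240000 + 0.43·0.664608 = -1.954219
x=0.860000, w=-1.954219: f=1.159633 → w ← -1.954219 + 0.43·1.159633 = -1.455576
x=1.290000, w=-1.455576: f=1.295608 → w ← -1.455576 + 0.43·1.295608 = -0.898465
x=1.720000, w=-0.898465: f=1.066298 → w ← -0.898465 + 0.43·1.066298 = -0.439957
w(2.15) ≈ -0.4400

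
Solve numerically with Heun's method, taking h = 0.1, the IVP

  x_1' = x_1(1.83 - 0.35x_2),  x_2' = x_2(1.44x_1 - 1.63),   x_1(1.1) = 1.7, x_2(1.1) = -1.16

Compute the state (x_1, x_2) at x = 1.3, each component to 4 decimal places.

Heun on (x_1,x_2): k1 = f(x_n, state_n); k2 = f(x_n + h, state_n + h·k1); state_{n+1} = state_n + (h/2)·(k1 + k2).
1.100000: (1.700000, -1.160000)
  k1 = (3.801200, -0.948880)
  predictor → (2.080120, -1.254888)
  k2 = (4.720231, -1.713390)
  → (2.126072, -1.293113)
1.200000: (2.126072, -1.293113)
  k1 = (4.852949, -1.851148)
  predictor → (2.611366, -1.478228)
  k2 = (6.129869, -3.149170)
  → (2.675212, -1.543129)
(x_1(1.3), x_2(1.3)) ≈ (2.6752, -1.5431)

2.6752, -1.5431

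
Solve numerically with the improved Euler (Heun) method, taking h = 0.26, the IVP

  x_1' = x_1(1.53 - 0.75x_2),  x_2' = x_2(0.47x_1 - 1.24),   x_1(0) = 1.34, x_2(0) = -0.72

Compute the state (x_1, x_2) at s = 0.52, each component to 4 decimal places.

3.6942, -0.6540

Heun on (x_1,x_2): k1 = f(s_n, state_n); k2 = f(s_n + h, state_n + h·k1); state_{n+1} = state_n + (h/2)·(k1 + k2).
0.000000: (1.340000, -0.720000)
  k1 = (2.773800, 0.439344)
  predictor → (2.061188, -0.605771)
  k2 = (4.090073, 0.164310)
  → (2.232303, -0.641525)
0.260000: (2.232303, -0.641525)
  k1 = (4.489483, 0.122414)
  predictor → (3.399569, -0.609697)
  k2 = (6.755872, -0.218148)
  → (3.694200, -0.653970)
(x_1(0.52), x_2(0.52)) ≈ (3.6942, -0.6540)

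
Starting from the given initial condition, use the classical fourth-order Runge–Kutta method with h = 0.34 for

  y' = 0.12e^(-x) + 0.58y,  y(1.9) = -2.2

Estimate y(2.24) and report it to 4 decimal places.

-2.6738

RK4: k1 = f(x_n, y_n); k2 = f(x_n + h/2, y_n + (h/2)·k1); k3 = f(x_n + h/2, y_n + (h/2)·k2); k4 = f(x_n + h, y_n + h·k3); y_{n+1} = y_n + (h/6)·(k1 + 2k2 + 2k3 + k4).
x=1.900000, y=-2.200000:
  k1 = f(1.900000, -2.200000) = -1.258052
  k2 = f(2.070000, -2.413869) = -1.384902
  k3 = f(2.070000, -2.435433) = -1.397409
  k4 = f(2.240000, -2.675119) = -1.538794
  y ← -2.200000 + (0.34/6)·(k1 + 2k2 + 2k3 + k4) = -2.673816
y(2.24) ≈ -2.6738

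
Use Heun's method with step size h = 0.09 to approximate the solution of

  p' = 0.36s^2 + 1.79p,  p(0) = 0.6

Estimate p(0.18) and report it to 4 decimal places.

0.8279

Heun: k1 = f(s_n, p_n); k2 = f(s_n + h, p_n + h·k1); p_{n+1} = p_n + (h/2)·(k1 + k2).
s=0.000000, p=0.600000:
  k1 = f(0.000000, 0.600000) = 1.074000
  k2 = f(0.090000, 0.696660) = 1.249937
  p ← 0.600000 + (0.09/2)·(1.074000 + 1.249937) = 0.704577
s=0.090000, p=0.704577:
  k1 = f(0.090000, 0.704577) = 1.264109
  k2 = f(0.180000, 0.818347) = 1.476505
  p ← 0.704577 + (0.09/2)·(1.264109 + 1.476505) = 0.827905
p(0.18) ≈ 0.8279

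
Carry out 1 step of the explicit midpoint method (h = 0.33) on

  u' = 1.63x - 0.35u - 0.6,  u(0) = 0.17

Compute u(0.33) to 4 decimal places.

Midpoint: k1 = f(x_n, u_n); k2 = f(x_n + h/2, u_n + (h/2)·k1); u_{n+1} = u_n + h·k2.
x=0.000000, u=0.170000:
  k1 = f(0.000000, 0.170000) = -0.659500
  k2 = f(0.165000, 0.061183) = -0.352464
  u ← 0.170000 + 0.33·(-0.352464) = 0.053687
u(0.33) ≈ 0.0537

0.0537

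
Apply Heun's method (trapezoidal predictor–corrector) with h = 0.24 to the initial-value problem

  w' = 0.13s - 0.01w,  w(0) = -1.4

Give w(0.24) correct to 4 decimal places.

-1.3929

Heun: k1 = f(s_n, w_n); k2 = f(s_n + h, w_n + h·k1); w_{n+1} = w_n + (h/2)·(k1 + k2).
s=0.000000, w=-1.400000:
  k1 = f(0.000000, -1.400000) = 0.014000
  k2 = f(0.240000, -1.396640) = 0.045166
  w ← -1.400000 + (0.24/2)·(0.014000 + 0.045166) = -1.392900
w(0.24) ≈ -1.3929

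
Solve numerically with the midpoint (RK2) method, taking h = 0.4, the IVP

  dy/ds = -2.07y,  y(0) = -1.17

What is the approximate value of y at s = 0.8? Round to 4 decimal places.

Midpoint: k1 = f(s_n, y_n); k2 = f(s_n + h/2, y_n + (h/2)·k1); y_{n+1} = y_n + h·k2.
s=0.000000, y=-1.170000:
  k1 = f(0.000000, -1.170000) = 2.421900
  k2 = f(0.200000, -0.685620) = 1.419233
  y ← -1.170000 + 0.4·1.419233 = -0.602307
s=0.400000, y=-0.602307:
  k1 = f(0.400000, -0.602307) = 1.246775
  k2 = f(0.600000, -0.352952) = 0.730610
  y ← -0.602307 + 0.4·0.730610 = -0.310063
y(0.8) ≈ -0.3101

-0.3101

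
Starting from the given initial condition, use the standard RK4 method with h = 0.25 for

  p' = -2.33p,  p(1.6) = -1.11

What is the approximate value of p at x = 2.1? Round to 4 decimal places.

-0.3469

RK4: k1 = f(x_n, p_n); k2 = f(x_n + h/2, p_n + (h/2)·k1); k3 = f(x_n + h/2, p_n + (h/2)·k2); k4 = f(x_n + h, p_n + h·k3); p_{n+1} = p_n + (h/6)·(k1 + 2k2 + 2k3 + k4).
x=1.600000, p=-1.110000:
  k1 = f(1.600000, -1.110000) = 2.586300
  k2 = f(1.725000, -0.786713) = 1.833040
  k3 = f(1.725000, -0.880870) = 2.052427
  k4 = f(1.850000, -0.596893) = 1.390761
  p ← -1.110000 + (0.25/6)·(k1 + 2k2 + 2k3 + k4) = -0.620500
x=1.850000, p=-0.620500:
  k1 = f(1.850000, -0.620500) = 1.445765
  k2 = f(1.975000, -0.439780) = 1.024686
  k3 = f(1.975000, -0.492414) = 1.147326
  k4 = f(2.100000, -0.333669) = 0.777448
  p ← -0.620500 + (0.25/6)·(k1 + 2k2 + 2k3 + k4) = -0.346865
p(2.1) ≈ -0.3469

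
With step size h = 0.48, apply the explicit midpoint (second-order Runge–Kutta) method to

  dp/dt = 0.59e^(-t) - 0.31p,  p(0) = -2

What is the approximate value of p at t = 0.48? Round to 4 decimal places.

-1.5228

Midpoint: k1 = f(t_n, p_n); k2 = f(t_n + h/2, p_n + (h/2)·k1); p_{n+1} = p_n + h·k2.
t=0.000000, p=-2.000000:
  k1 = f(0.000000, -2.000000) = 1.210000
  k2 = f(0.240000, -1.709600) = 0.994086
  p ← -2.000000 + 0.48·0.994086 = -1.522839
p(0.48) ≈ -1.5228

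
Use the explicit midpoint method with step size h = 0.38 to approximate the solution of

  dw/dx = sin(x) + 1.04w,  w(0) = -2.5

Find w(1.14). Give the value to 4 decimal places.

-7.1350

Midpoint: k1 = f(x_n, w_n); k2 = f(x_n + h/2, w_n + (h/2)·k1); w_{n+1} = w_n + h·k2.
x=0.000000, w=-2.500000:
  k1 = f(0.000000, -2.500000) = -2.600000
  k2 = f(0.190000, -2.994000) = -2.924901
  w ← -2.500000 + 0.38·(-2.924901) = -3.611462
x=0.380000, w=-3.611462:
  k1 = f(0.380000, -3.611462) = -3.385000
  k2 = f(0.570000, -4.254613) = -3.885165
  w ← -3.611462 + 0.38·(-3.885165) = -5.087825
x=0.760000, w=-5.087825:
  k1 = f(0.760000, -5.087825) = -4.602417
  k2 = f(0.950000, -5.962284) = -5.387360
  w ← -5.087825 + 0.38·(-5.387360) = -7.135022
w(1.14) ≈ -7.1350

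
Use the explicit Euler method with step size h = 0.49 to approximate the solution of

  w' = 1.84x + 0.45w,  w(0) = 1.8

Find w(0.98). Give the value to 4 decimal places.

3.1231

Euler: w_{n+1} = w_n + h·f(x_n, w_n).
x=0.000000, w=1.800000: f=0.810000 → w ← 1.800000 + 0.49·0.810000 = 2.196900
x=0.490000, w=2.196900: f=1.890205 → w ← 2.196900 + 0.49·1.890205 = 3.123100
w(0.98) ≈ 3.1231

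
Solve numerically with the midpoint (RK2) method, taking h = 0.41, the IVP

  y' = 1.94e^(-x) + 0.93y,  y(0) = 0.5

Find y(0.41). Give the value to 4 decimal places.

1.5266

Midpoint: k1 = f(x_n, y_n); k2 = f(x_n + h/2, y_n + (h/2)·k1); y_{n+1} = y_n + h·k2.
x=0.000000, y=0.500000:
  k1 = f(0.000000, 0.500000) = 2.405000
  k2 = f(0.205000, 0.993025) = 2.503929
  y ← 0.500000 + 0.41·2.503929 = 1.526611
y(0.41) ≈ 1.5266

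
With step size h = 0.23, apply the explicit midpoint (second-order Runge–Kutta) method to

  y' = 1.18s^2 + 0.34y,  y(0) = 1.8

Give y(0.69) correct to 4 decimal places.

Midpoint: k1 = f(s_n, y_n); k2 = f(s_n + h/2, y_n + (h/2)·k1); y_{n+1} = y_n + h·k2.
s=0.000000, y=1.800000:
  k1 = f(0.000000, 1.800000) = 0.612000
  k2 = f(0.115000, 1.870380) = 0.651535
  y ← 1.800000 + 0.23·0.651535 = 1.949853
s=0.230000, y=1.949853:
  k1 = f(0.230000, 1.949853) = 0.725372
  k2 = f(0.345000, 2.033271) = 0.831762
  y ← 1.949853 + 0.23·0.831762 = 2.141158
s=0.460000, y=2.141158:
  k1 = f(0.460000, 2.141158) = 0.977682
  k2 = f(0.575000, 2.253592) = 1.156359
  y ← 2.141158 + 0.23·1.156359 = 2.407121
y(0.69) ≈ 2.4071

2.4071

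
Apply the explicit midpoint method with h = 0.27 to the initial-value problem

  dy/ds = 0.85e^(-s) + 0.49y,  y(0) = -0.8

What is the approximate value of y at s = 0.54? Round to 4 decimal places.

-0.6308

Midpoint: k1 = f(s_n, y_n); k2 = f(s_n + h/2, y_n + (h/2)·k1); y_{n+1} = y_n + h·k2.
s=0.000000, y=-0.800000:
  k1 = f(0.000000, -0.800000) = 0.458000
  k2 = f(0.135000, -0.738170) = 0.380955
  y ← -0.800000 + 0.27·0.380955 = -0.697142
s=0.270000, y=-0.697142:
  k1 = f(0.270000, -0.697142) = 0.307273
  k2 = f(0.405000, -0.655660) = 0.245657
  y ← -0.697142 + 0.27·0.245657 = -0.630815
y(0.54) ≈ -0.6308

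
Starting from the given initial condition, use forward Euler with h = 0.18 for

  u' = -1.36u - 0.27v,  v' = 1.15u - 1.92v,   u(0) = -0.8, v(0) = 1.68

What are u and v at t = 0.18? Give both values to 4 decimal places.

Euler on (u,v): u_{n+1} = u_n + h·u', v_{n+1} = v_n + h·v'.
0.000000: (-0.800000, 1.680000); f=(0.634400, -4.145600) → (-0.685808, 0.933792)
(u(0.18), v(0.18)) ≈ (-0.6858, 0.9338)

-0.6858, 0.9338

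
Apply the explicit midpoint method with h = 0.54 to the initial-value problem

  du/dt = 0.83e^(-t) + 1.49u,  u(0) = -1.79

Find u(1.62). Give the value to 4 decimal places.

-14.0643

Midpoint: k1 = f(t_n, u_n); k2 = f(t_n + h/2, u_n + (h/2)·k1); u_{n+1} = u_n + h·k2.
t=0.000000, u=-1.790000:
  k1 = f(0.000000, -1.790000) = -1.837100
  k2 = f(0.270000, -2.286017) = -2.772560
  u ← -1.790000 + 0.54·(-2.772560) = -3.287183
t=0.540000, u=-3.287183:
  k1 = f(0.540000, -3.287183) = -4.414221
  k2 = f(0.810000, -4.479022) = -6.304511
  u ← -3.287183 + 0.54·(-6.304511) = -6.691619
t=1.080000, u=-6.691619:
  k1 = f(1.080000, -6.691619) = -9.688647
  k2 = f(1.350000, -9.307553) = -13.653085
  u ← -6.691619 + 0.54·(-13.653085) = -14.064284
u(1.62) ≈ -14.0643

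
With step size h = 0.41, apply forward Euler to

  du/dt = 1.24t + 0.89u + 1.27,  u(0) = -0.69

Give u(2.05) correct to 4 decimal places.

5.0580

Euler: u_{n+1} = u_n + h·f(t_n, u_n).
t=0.000000, u=-0.690000: f=0.655900 → u ← -0.690000 + 0.41·0.655900 = -0.421081
t=0.410000, u=-0.421081: f=1.403638 → u ← -0.421081 + 0.41·1.403638 = 0.154411
t=0.820000, u=0.154411: f=2.424225 → u ← 0.154411 + 0.41·2.424225 = 1.148343
t=1.230000, u=1.148343: f=3.817225 → u ← 1.148343 + 0.41·3.817225 = 2.713405
t=1.640000, u=2.713405: f=5.718531 → u ← 2.713405 + 0.41·5.718531 = 5.058003
u(2.05) ≈ 5.0580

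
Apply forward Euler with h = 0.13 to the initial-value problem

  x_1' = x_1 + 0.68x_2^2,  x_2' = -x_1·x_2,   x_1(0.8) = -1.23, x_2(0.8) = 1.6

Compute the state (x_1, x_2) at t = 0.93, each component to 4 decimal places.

-1.1636, 1.8558

Euler on (x_1,x_2): x_1_{n+1} = x_1_n + h·x_1', x_2_{n+1} = x_2_n + h·x_2'.
0.800000: (-1.230000, 1.600000); f=(0.510800, 1.968000) → (-1.163596, 1.855840)
(x_1(0.93), x_2(0.93)) ≈ (-1.1636, 1.8558)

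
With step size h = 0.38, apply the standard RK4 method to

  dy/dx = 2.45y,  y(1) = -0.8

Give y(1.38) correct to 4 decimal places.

-2.0241

RK4: k1 = f(x_n, y_n); k2 = f(x_n + h/2, y_n + (h/2)·k1); k3 = f(x_n + h/2, y_n + (h/2)·k2); k4 = f(x_n + h, y_n + h·k3); y_{n+1} = y_n + (h/6)·(k1 + 2k2 + 2k3 + k4).
x=1.000000, y=-0.800000:
  k1 = f(1.000000, -0.800000) = -1.960000
  k2 = f(1.190000, -1.172400) = -2.872380
  k3 = f(1.190000, -1.345752) = -3.297093
  k4 = f(1.380000, -2.052895) = -5.029593
  y ← -0.800000 + (0.38/6)·(k1 + 2k2 + 2k3 + k4) = -2.024141
y(1.38) ≈ -2.0241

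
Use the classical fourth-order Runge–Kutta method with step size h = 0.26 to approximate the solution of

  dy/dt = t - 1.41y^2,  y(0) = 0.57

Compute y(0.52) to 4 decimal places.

RK4: k1 = f(t_n, y_n); k2 = f(t_n + h/2, y_n + (h/2)·k1); k3 = f(t_n + h/2, y_n + (h/2)·k2); k4 = f(t_n + h, y_n + h·k3); y_{n+1} = y_n + (h/6)·(k1 + 2k2 + 2k3 + k4).
t=0.000000, y=0.570000:
  k1 = f(0.000000, 0.570000) = -0.458109
  k2 = f(0.130000, 0.510446) = -0.237382
  k3 = f(0.130000, 0.539140) = -0.279848
  k4 = f(0.260000, 0.497240) = -0.088619
  y ← 0.570000 + (0.26/6)·(k1 + 2k2 + 2k3 + k4) = 0.501482
t=0.260000, y=0.501482:
  k1 = f(0.260000, 0.501482) = -0.094592
  k2 = f(0.390000, 0.489185) = 0.052584
  k3 = f(0.390000, 0.508318) = 0.025674
  k4 = f(0.520000, 0.508157) = 0.155905
  y ← 0.501482 + (0.26/6)·(k1 + 2k2 + 2k3 + k4) = 0.510921
y(0.52) ≈ 0.5109

0.5109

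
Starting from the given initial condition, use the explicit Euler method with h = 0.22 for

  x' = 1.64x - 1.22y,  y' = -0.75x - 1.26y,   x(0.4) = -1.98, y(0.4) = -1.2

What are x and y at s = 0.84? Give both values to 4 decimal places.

-3.0831, 0.0006

Euler on (x,y): x_{n+1} = x_n + h·x', y_{n+1} = y_n + h·y'.
0.400000: (-1.980000, -1.200000); f=(-1.783200, 2.997000) → (-2.372304, -0.540660)
0.620000: (-2.372304, -0.540660); f=(-3.230973, 2.460460) → (-3.083118, 0.000641)
(x(0.84), y(0.84)) ≈ (-3.0831, 0.0006)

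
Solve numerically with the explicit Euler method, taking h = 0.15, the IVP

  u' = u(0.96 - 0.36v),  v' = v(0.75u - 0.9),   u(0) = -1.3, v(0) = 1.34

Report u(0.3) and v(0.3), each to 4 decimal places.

-1.5213, 0.6822

Euler on (u,v): u_{n+1} = u_n + h·u', v_{n+1} = v_n + h·v'.
0.000000: (-1.300000, 1.340000); f=(-0.620880, -2.512500) → (-1.393132, 0.963125)
0.150000: (-1.393132, 0.963125); f=(-0.854373, -1.873133) → (-1.521288, 0.682155)
(u(0.3), v(0.3)) ≈ (-1.5213, 0.6822)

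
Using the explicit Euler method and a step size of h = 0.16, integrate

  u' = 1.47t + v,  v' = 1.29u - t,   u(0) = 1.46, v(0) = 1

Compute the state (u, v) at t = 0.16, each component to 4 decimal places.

1.6200, 1.3013

Euler on (u,v): u_{n+1} = u_n + h·u', v_{n+1} = v_n + h·v'.
0.000000: (1.460000, 1.000000); f=(1.000000, 1.883400) → (1.620000, 1.301344)
(u(0.16), v(0.16)) ≈ (1.6200, 1.3013)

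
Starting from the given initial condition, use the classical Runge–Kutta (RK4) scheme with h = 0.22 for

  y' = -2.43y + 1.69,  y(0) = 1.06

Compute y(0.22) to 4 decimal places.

RK4: k1 = f(s_n, y_n); k2 = f(s_n + h/2, y_n + (h/2)·k1); k3 = f(s_n + h/2, y_n + (h/2)·k2); k4 = f(s_n + h, y_n + h·k3); y_{n+1} = y_n + (h/6)·(k1 + 2k2 + 2k3 + k4).
s=0.000000, y=1.060000:
  k1 = f(0.000000, 1.060000) = -0.885800
  k2 = f(0.110000, 0.962562) = -0.649026
  k3 = f(0.110000, 0.988607) = -0.712315
  k4 = f(0.220000, 0.903291) = -0.504996
  y ← 1.060000 + (0.22/6)·(k1 + 2k2 + 2k3 + k4) = 0.909172
y(0.22) ≈ 0.9092

0.9092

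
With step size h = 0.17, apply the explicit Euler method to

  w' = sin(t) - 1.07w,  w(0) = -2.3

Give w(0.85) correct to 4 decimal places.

-0.6144

Euler: w_{n+1} = w_n + h·f(t_n, w_n).
t=0.000000, w=-2.300000: f=2.461000 → w ← -2.300000 + 0.17·2.461000 = -1.881630
t=0.170000, w=-1.881630: f=2.182526 → w ← -1.881630 + 0.17·2.182526 = -1.510601
t=0.340000, w=-1.510601: f=1.949830 → w ← -1.510601 + 0.17·1.949830 = -1.179129
t=0.510000, w=-1.179129: f=1.749846 → w ← -1.179129 + 0.17·1.749846 = -0.881656
t=0.680000, w=-0.881656: f=1.572165 → w ← -0.881656 + 0.17·1.572165 = -0.614388
w(0.85) ≈ -0.6144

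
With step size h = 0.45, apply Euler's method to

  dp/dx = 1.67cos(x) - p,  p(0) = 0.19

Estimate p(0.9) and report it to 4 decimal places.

Euler: p_{n+1} = p_n + h·f(x_n, p_n).
x=0.000000, p=0.190000: f=1.480000 → p ← 0.190000 + 0.45·1.480000 = 0.856000
x=0.450000, p=0.856000: f=0.647747 → p ← 0.856000 + 0.45·0.647747 = 1.147486
p(0.9) ≈ 1.1475

1.1475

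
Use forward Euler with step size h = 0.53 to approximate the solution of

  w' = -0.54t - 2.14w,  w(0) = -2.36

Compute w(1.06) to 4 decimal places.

-0.1942

Euler: w_{n+1} = w_n + h·f(t_n, w_n).
t=0.000000, w=-2.360000: f=5.050400 → w ← -2.360000 + 0.53·5.050400 = 0.316712
t=0.530000, w=0.316712: f=-0.963964 → w ← 0.316712 + 0.53·(-0.963964) = -0.194189
w(1.06) ≈ -0.1942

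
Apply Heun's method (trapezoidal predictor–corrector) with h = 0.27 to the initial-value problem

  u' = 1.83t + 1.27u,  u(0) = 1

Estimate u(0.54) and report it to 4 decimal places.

2.2812

Heun: k1 = f(t_n, u_n); k2 = f(t_n + h, u_n + h·k1); u_{n+1} = u_n + (h/2)·(k1 + k2).
t=0.000000, u=1.000000:
  k1 = f(0.000000, 1.000000) = 1.270000
  k2 = f(0.270000, 1.342900) = 2.199583
  u ← 1.000000 + (0.27/2)·(1.270000 + 2.199583) = 1.468394
t=0.270000, u=1.468394:
  k1 = f(0.270000, 1.468394) = 2.358960
  k2 = f(0.540000, 2.105313) = 3.661947
  u ← 1.468394 + (0.27/2)·(2.358960 + 3.661947) = 2.281216
u(0.54) ≈ 2.2812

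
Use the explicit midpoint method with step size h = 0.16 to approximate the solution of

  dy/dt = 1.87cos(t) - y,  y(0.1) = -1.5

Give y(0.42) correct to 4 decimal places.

Midpoint: k1 = f(t_n, y_n); k2 = f(t_n + h/2, y_n + (h/2)·k1); y_{n+1} = y_n + h·k2.
t=0.100000, y=-1.500000:
  k1 = f(0.100000, -1.500000) = 3.360658
  k2 = f(0.180000, -1.231147) = 3.070935
  y ← -1.500000 + 0.16·3.070935 = -1.008650
t=0.260000, y=-1.008650:
  k1 = f(0.260000, -1.008650) = 2.815800
  k2 = f(0.340000, -0.783386) = 2.546338
  y ← -1.008650 + 0.16·2.546338 = -0.601236
y(0.42) ≈ -0.6012

-0.6012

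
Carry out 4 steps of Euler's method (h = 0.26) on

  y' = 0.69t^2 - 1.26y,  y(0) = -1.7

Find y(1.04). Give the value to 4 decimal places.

-0.2003

Euler: y_{n+1} = y_n + h·f(t_n, y_n).
t=0.000000, y=-1.700000: f=2.142000 → y ← -1.700000 + 0.26·2.142000 = -1.143080
t=0.260000, y=-1.143080: f=1.486925 → y ← -1.143080 + 0.26·1.486925 = -0.756480
t=0.520000, y=-0.756480: f=1.139740 → y ← -0.756480 + 0.26·1.139740 = -0.460147
t=0.780000, y=-0.460147: f=0.999581 → y ← -0.460147 + 0.26·0.999581 = -0.200256
y(1.04) ≈ -0.2003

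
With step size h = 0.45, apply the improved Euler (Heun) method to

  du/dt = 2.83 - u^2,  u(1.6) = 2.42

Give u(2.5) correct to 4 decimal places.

1.9617

Heun: k1 = f(t_n, u_n); k2 = f(t_n + h, u_n + h·k1); u_{n+1} = u_n + (h/2)·(k1 + k2).
t=1.600000, u=2.420000:
  k1 = f(1.600000, 2.420000) = -3.026400
  k2 = f(2.050000, 1.058120) = 1.710382
  u ← 2.420000 + (0.45/2)·(-3.026400 + 1.710382) = 2.123896
t=2.050000, u=2.123896:
  k1 = f(2.050000, 2.123896) = -1.680934
  k2 = f(2.500000, 1.367476) = 0.960010
  u ← 2.123896 + (0.45/2)·(-1.680934 + 0.960010) = 1.961688
u(2.5) ≈ 1.9617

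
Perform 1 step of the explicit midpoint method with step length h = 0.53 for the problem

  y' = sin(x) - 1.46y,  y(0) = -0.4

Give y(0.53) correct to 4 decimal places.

-0.0714

Midpoint: k1 = f(x_n, y_n); k2 = f(x_n + h/2, y_n + (h/2)·k1); y_{n+1} = y_n + h·k2.
x=0.000000, y=-0.400000:
  k1 = f(0.000000, -0.400000) = 0.584000
  k2 = f(0.265000, -0.245240) = 0.619960
  y ← -0.400000 + 0.53·0.619960 = -0.071421
y(0.53) ≈ -0.0714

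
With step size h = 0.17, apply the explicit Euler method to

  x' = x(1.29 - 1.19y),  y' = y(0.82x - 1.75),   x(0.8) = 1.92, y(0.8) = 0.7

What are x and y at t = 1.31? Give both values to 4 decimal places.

Euler on (x,y): x_{n+1} = x_n + h·x', y_{n+1} = y_n + h·y'.
0.800000: (1.920000, 0.700000); f=(0.877440, -0.122920) → (2.069165, 0.679104)
0.970000: (2.069165, 0.679104); f=(0.997062, -0.036186) → (2.238665, 0.672952)
1.140000: (2.238665, 0.672952); f=(1.095126, 0.057676) → (2.424837, 0.682757)
(x(1.31), y(1.31)) ≈ (2.4248, 0.6828)

2.4248, 0.6828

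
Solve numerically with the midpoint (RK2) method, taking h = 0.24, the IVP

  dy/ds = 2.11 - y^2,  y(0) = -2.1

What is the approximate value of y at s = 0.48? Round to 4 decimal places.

-5.7965

Midpoint: k1 = f(s_n, y_n); k2 = f(s_n + h/2, y_n + (h/2)·k1); y_{n+1} = y_n + h·k2.
s=0.000000, y=-2.100000:
  k1 = f(0.000000, -2.100000) = -2.300000
  k2 = f(0.120000, -2.376000) = -3.535376
  y ← -2.100000 + 0.24·(-3.535376) = -2.948490
s=0.240000, y=-2.948490:
  k1 = f(0.240000, -2.948490) = -6.583595
  k2 = f(0.360000, -3.738522) = -11.866544
  y ← -2.948490 + 0.24·(-11.866544) = -5.796461
y(0.48) ≈ -5.7965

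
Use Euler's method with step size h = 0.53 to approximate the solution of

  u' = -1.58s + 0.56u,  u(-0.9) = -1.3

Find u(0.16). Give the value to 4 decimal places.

Euler: u_{n+1} = u_n + h·f(s_n, u_n).
s=-0.900000, u=-1.300000: f=0.694000 → u ← -1.300000 + 0.53·0.694000 = -0.932180
s=-0.370000, u=-0.932180: f=0.062579 → u ← -0.932180 + 0.53·0.062579 = -0.899013
u(0.16) ≈ -0.8990

-0.8990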